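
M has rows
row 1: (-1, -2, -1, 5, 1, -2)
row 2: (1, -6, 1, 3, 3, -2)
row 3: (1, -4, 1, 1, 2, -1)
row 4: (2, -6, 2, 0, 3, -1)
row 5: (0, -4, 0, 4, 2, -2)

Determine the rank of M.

2

Row reduce to echelon form.
R2 ← R2 + R1: [0, -8, 0, 8, 4, -4]
R3 ← R3 + R1: [0, -6, 0, 6, 3, -3]
R4 ← R4 + (2)·R1: [0, -10, 0, 10, 5, -5]
R3 ← R3 − (3/4)·R2: [0, 0, 0, 0, 0, 0]
R4 ← R4 − (5/4)·R2: [0, 0, 0, 0, 0, 0]
R5 ← R5 − (1/2)·R2: [0, 0, 0, 0, 0, 0]
Echelon form has 2 nonzero rows, so rank(M) = 2.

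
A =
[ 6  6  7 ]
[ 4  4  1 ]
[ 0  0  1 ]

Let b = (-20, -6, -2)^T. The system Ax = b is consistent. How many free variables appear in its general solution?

Row reduce the augmented matrix [A | b].
R2 ← R2 − (2/3)·R1: [0, 0, -11/3, 22/3]
R3 ← R3 + (3/11)·R2: [0, 0, 0, 0]
The echelon form has 2 nonzero rows, and every pivot lies in the first 3 columns, so rank(A) = rank([A|b]) = 2.
The system is consistent.
Free variables = (unknowns) − (rank) = 3 − 2 = 1.

1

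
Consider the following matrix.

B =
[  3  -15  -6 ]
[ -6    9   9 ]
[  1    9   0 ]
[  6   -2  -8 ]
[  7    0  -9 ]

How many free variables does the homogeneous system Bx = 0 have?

1

Row reduce to echelon form.
R2 ← R2 + (2)·R1: [0, -21, -3]
R3 ← R3 − (1/3)·R1: [0, 14, 2]
R4 ← R4 − (2)·R1: [0, 28, 4]
R5 ← R5 − (7/3)·R1: [0, 35, 5]
R3 ← R3 + (2/3)·R2: [0, 0, 0]
R4 ← R4 + (4/3)·R2: [0, 0, 0]
R5 ← R5 + (5/3)·R2: [0, 0, 0]
2 nonzero rows, so rank(B) = 2.
B has 3 columns; by rank–nullity, nullity = 3 − 2 = 1.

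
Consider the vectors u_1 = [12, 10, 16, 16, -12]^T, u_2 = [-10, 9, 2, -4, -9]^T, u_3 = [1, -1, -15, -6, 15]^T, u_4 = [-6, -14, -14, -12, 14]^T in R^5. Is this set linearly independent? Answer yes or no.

Form the matrix with these vectors as rows and row reduce.
R2 ← R2 + (5/6)·R1: [0, 52/3, 46/3, 28/3, -19]
R3 ← R3 − (1/12)·R1: [0, -11/6, -49/3, -22/3, 16]
R4 ← R4 + (1/2)·R1: [0, -9, -6, -4, 8]
R3 ← R3 + (11/104)·R2: [0, 0, -765/52, -165/26, 1455/104]
R4 ← R4 + (27/52)·R2: [0, 0, 51/26, 11/13, -97/52]
R4 ← R4 + (2/15)·R3: [0, 0, 0, 0, 0]
3 nonzero rows, so the 4 vectors span a space of dimension 3.
Since 3 < 4, the vectors are linearly dependent.

no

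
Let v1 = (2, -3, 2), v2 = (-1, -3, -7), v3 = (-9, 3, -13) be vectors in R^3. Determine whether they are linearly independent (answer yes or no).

yes

Form the matrix with these vectors as rows and row reduce.
R2 ← R2 + (1/2)·R1: [0, -9/2, -6]
R3 ← R3 + (9/2)·R1: [0, -21/2, -4]
R3 ← R3 − (7/3)·R2: [0, 0, 10]
3 nonzero rows, so the 3 vectors span a space of dimension 3.
Since 3 = 3, the vectors are linearly independent.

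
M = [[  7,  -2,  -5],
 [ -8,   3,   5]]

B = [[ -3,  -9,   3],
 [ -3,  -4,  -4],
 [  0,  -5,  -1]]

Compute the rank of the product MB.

First compute MB:
[[-15, -30,  34],
 [ 15,  35, -41]]
Now row reduce the product.
R2 ← R2 + R1: [0, 5, -7]
2 nonzero rows, so rank(MB) = 2.

2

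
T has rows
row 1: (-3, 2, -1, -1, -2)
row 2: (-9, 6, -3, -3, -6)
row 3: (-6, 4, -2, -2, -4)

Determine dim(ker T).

Row reduce to echelon form.
R2 ← R2 − (3)·R1: [0, 0, 0, 0, 0]
R3 ← R3 − (2)·R1: [0, 0, 0, 0, 0]
1 nonzero row, so rank(T) = 1.
T has 5 columns; by rank–nullity, nullity = 5 − 1 = 4.

4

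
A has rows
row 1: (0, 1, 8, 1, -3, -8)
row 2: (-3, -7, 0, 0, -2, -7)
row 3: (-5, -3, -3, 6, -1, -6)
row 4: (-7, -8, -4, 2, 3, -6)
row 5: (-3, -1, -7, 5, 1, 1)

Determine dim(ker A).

1

Row reduce to echelon form.
Swap R1 ↔ R2
R3 ← R3 − (5/3)·R1: [0, 26/3, -3, 6, 7/3, 17/3]
R4 ← R4 − (7/3)·R1: [0, 25/3, -4, 2, 23/3, 31/3]
R5 ← R5 − R1: [0, 6, -7, 5, 3, 8]
R3 ← R3 − (26/3)·R2: [0, 0, -217/3, -8/3, 85/3, 75]
R4 ← R4 − (25/3)·R2: [0, 0, -212/3, -19/3, 98/3, 77]
R5 ← R5 − (6)·R2: [0, 0, -55, -1, 21, 56]
R4 ← R4 − (212/217)·R3: [0, 0, 0, -809/217, 1082/217, 809/217]
R5 ← R5 − (165/217)·R3: [0, 0, 0, 223/217, -118/217, -223/217]
R5 ← R5 + (223/809)·R4: [0, 0, 0, 0, 672/809, 0]
5 nonzero rows, so rank(A) = 5.
A has 6 columns; by rank–nullity, nullity = 6 − 5 = 1.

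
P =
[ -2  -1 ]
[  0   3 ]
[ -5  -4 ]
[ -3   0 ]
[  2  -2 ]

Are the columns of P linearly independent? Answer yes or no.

yes

Row reduce P to echelon form.
R3 ← R3 − (5/2)·R1: [0, -3/2]
R4 ← R4 − (3/2)·R1: [0, 3/2]
R5 ← R5 + R1: [0, -3]
R3 ← R3 + (1/2)·R2: [0, 0]
R4 ← R4 − (1/2)·R2: [0, 0]
R5 ← R5 + R2: [0, 0]
2 pivots among 2 columns.
Every column is a pivot column, so the columns are linearly independent.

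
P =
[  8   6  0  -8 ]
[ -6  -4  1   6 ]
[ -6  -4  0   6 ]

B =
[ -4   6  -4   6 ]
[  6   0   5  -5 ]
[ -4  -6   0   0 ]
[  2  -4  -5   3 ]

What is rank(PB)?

First compute PB:
[[-12,  80,  38,  -6],
 [  8, -66, -26,   2],
 [ 12, -60, -26,   2]]
Now row reduce the product.
R2 ← R2 + (2/3)·R1: [0, -38/3, -2/3, -2]
R3 ← R3 + R1: [0, 20, 12, -4]
R3 ← R3 + (30/19)·R2: [0, 0, 208/19, -136/19]
3 nonzero rows, so rank(PB) = 3.

3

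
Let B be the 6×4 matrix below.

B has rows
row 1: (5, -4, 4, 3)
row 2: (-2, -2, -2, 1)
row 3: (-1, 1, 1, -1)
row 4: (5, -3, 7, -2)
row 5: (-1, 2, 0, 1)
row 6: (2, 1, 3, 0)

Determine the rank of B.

Row reduce to echelon form.
R2 ← R2 + (2/5)·R1: [0, -18/5, -2/5, 11/5]
R3 ← R3 + (1/5)·R1: [0, 1/5, 9/5, -2/5]
R4 ← R4 − R1: [0, 1, 3, -5]
R5 ← R5 + (1/5)·R1: [0, 6/5, 4/5, 8/5]
R6 ← R6 − (2/5)·R1: [0, 13/5, 7/5, -6/5]
R3 ← R3 + (1/18)·R2: [0, 0, 16/9, -5/18]
R4 ← R4 + (5/18)·R2: [0, 0, 26/9, -79/18]
R5 ← R5 + (1/3)·R2: [0, 0, 2/3, 7/3]
R6 ← R6 + (13/18)·R2: [0, 0, 10/9, 7/18]
R4 ← R4 − (13/8)·R3: [0, 0, 0, -63/16]
R5 ← R5 − (3/8)·R3: [0, 0, 0, 39/16]
R6 ← R6 − (5/8)·R3: [0, 0, 0, 9/16]
R5 ← R5 + (13/21)·R4: [0, 0, 0, 0]
R6 ← R6 + (1/7)·R4: [0, 0, 0, 0]
Echelon form has 4 nonzero rows, so rank(B) = 4.

4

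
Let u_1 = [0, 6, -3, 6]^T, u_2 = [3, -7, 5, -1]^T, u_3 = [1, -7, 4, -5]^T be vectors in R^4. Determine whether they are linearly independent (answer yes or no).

no

Form the matrix with these vectors as rows and row reduce.
Swap R1 ↔ R2
R3 ← R3 − (1/3)·R1: [0, -14/3, 7/3, -14/3]
R3 ← R3 + (7/9)·R2: [0, 0, 0, 0]
2 nonzero rows, so the 3 vectors span a space of dimension 2.
Since 2 < 3, the vectors are linearly dependent.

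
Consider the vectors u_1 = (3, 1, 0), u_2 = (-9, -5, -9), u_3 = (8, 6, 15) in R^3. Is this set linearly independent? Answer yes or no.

Form the matrix with these vectors as rows and row reduce.
R2 ← R2 + (3)·R1: [0, -2, -9]
R3 ← R3 − (8/3)·R1: [0, 10/3, 15]
R3 ← R3 + (5/3)·R2: [0, 0, 0]
2 nonzero rows, so the 3 vectors span a space of dimension 2.
Since 2 < 3, the vectors are linearly dependent.

no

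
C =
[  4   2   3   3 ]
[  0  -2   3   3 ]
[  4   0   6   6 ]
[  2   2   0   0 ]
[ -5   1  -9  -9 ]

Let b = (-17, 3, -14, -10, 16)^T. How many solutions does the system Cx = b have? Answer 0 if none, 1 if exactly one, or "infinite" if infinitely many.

Row reduce the augmented matrix [C | b].
R3 ← R3 − R1: [0, -2, 3, 3, 3]
R4 ← R4 − (1/2)·R1: [0, 1, -3/2, -3/2, -3/2]
R5 ← R5 + (5/4)·R1: [0, 7/2, -21/4, -21/4, -21/4]
R3 ← R3 − R2: [0, 0, 0, 0, 0]
R4 ← R4 + (1/2)·R2: [0, 0, 0, 0, 0]
R5 ← R5 + (7/4)·R2: [0, 0, 0, 0, 0]
The echelon form has 2 nonzero rows, and every pivot lies in the first 4 columns, so rank(C) = rank([C|b]) = 2.
The system is consistent.
rank = 2 < 4 unknowns, so there are infinitely many solutions.

infinite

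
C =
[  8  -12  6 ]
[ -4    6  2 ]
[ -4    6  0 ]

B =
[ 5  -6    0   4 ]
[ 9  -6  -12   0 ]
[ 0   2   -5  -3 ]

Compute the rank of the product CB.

2

First compute CB:
[[-68,  36, 114,  14],
 [ 34,  -8, -82, -22],
 [ 34, -12, -72, -16]]
Now row reduce the product.
R2 ← R2 + (1/2)·R1: [0, 10, -25, -15]
R3 ← R3 + (1/2)·R1: [0, 6, -15, -9]
R3 ← R3 − (3/5)·R2: [0, 0, 0, 0]
2 nonzero rows, so rank(CB) = 2.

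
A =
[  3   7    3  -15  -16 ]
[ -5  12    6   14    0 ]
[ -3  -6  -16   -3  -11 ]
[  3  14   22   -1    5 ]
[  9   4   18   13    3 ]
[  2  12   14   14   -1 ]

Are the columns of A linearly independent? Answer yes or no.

Row reduce A to echelon form.
R2 ← R2 + (5/3)·R1: [0, 71/3, 11, -11, -80/3]
R3 ← R3 + R1: [0, 1, -13, -18, -27]
R4 ← R4 − R1: [0, 7, 19, 14, 21]
R5 ← R5 − (3)·R1: [0, -17, 9, 58, 51]
R6 ← R6 − (2/3)·R1: [0, 22/3, 12, 24, 29/3]
R3 ← R3 − (3/71)·R2: [0, 0, -956/71, -1245/71, -1837/71]
R4 ← R4 − (21/71)·R2: [0, 0, 1118/71, 1225/71, 2051/71]
R5 ← R5 + (51/71)·R2: [0, 0, 1200/71, 3557/71, 2261/71]
R6 ← R6 − (22/71)·R2: [0, 0, 610/71, 1946/71, 1273/71]
R4 ← R4 + (559/478)·R3: [0, 0, 0, -1555/478, -655/478]
R5 ← R5 + (300/239)·R3: [0, 0, 0, 6713/239, -151/239]
R6 ← R6 + (305/478)·R3: [0, 0, 0, 7753/478, 679/478]
R5 ← R5 + (13426/1555)·R4: [0, 0, 0, 0, -3876/311]
R6 ← R6 + (7753/1555)·R4: [0, 0, 0, 0, -1683/311]
R6 ← R6 − (33/76)·R5: [0, 0, 0, 0, 0]
5 pivots among 5 columns.
Every column is a pivot column, so the columns are linearly independent.

yes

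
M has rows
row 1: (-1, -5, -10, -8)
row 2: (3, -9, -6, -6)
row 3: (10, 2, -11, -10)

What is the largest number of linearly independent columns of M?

3

Row reduce to echelon form.
R2 ← R2 + (3)·R1: [0, -24, -36, -30]
R3 ← R3 + (10)·R1: [0, -48, -111, -90]
R3 ← R3 − (2)·R2: [0, 0, -39, -30]
Echelon form has 3 nonzero rows, so rank(M) = 3.
The rank gives the maximum number of linearly independent columns: 3.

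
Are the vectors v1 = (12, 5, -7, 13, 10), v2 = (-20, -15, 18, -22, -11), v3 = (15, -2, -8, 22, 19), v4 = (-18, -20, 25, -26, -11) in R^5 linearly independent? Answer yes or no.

Form the matrix with these vectors as rows and row reduce.
R2 ← R2 + (5/3)·R1: [0, -20/3, 19/3, -1/3, 17/3]
R3 ← R3 − (5/4)·R1: [0, -33/4, 3/4, 23/4, 13/2]
R4 ← R4 + (3/2)·R1: [0, -25/2, 29/2, -13/2, 4]
R3 ← R3 − (99/80)·R2: [0, 0, -567/80, 493/80, -41/80]
R4 ← R4 − (15/8)·R2: [0, 0, 21/8, -47/8, -53/8]
R4 ← R4 + (10/27)·R3: [0, 0, 0, -97/27, -184/27]
4 nonzero rows, so the 4 vectors span a space of dimension 4.
Since 4 = 4, the vectors are linearly independent.

yes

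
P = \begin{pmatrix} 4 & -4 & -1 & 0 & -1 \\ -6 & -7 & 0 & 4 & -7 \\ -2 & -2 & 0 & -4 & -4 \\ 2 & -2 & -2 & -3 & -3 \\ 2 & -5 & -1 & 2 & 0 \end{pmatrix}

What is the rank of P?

5

Row reduce to echelon form.
R2 ← R2 + (3/2)·R1: [0, -13, -3/2, 4, -17/2]
R3 ← R3 + (1/2)·R1: [0, -4, -1/2, -4, -9/2]
R4 ← R4 − (1/2)·R1: [0, 0, -3/2, -3, -5/2]
R5 ← R5 − (1/2)·R1: [0, -3, -1/2, 2, 1/2]
R3 ← R3 − (4/13)·R2: [0, 0, -1/26, -68/13, -49/26]
R5 ← R5 − (3/13)·R2: [0, 0, -2/13, 14/13, 32/13]
R4 ← R4 − (39)·R3: [0, 0, 0, 201, 71]
R5 ← R5 − (4)·R3: [0, 0, 0, 22, 10]
R5 ← R5 − (22/201)·R4: [0, 0, 0, 0, 448/201]
Echelon form has 5 nonzero rows, so rank(P) = 5.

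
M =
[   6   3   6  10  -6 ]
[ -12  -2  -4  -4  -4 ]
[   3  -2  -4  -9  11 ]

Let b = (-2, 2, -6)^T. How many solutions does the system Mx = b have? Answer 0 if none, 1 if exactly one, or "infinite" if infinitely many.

Row reduce the augmented matrix [M | b].
R2 ← R2 + (2)·R1: [0, 4, 8, 16, -16, -2]
R3 ← R3 − (1/2)·R1: [0, -7/2, -7, -14, 14, -5]
R3 ← R3 + (7/8)·R2: [0, 0, 0, 0, 0, -27/4]
The echelon form has 3 nonzero rows; the last pivot sits in the augmented column, so rank(M) = 2 but rank([M|b]) = 3.
Since the ranks differ, the system is inconsistent.
It has no solutions.

0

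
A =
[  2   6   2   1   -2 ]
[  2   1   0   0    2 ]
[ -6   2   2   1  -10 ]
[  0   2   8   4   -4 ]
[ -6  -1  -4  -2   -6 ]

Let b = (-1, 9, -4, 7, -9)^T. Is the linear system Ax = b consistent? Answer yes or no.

no

Row reduce the augmented matrix [A | b].
R2 ← R2 − R1: [0, -5, -2, -1, 4, 10]
R3 ← R3 + (3)·R1: [0, 20, 8, 4, -16, -7]
R5 ← R5 + (3)·R1: [0, 17, 2, 1, -12, -12]
R3 ← R3 + (4)·R2: [0, 0, 0, 0, 0, 33]
R4 ← R4 + (2/5)·R2: [0, 0, 36/5, 18/5, -12/5, 11]
R5 ← R5 + (17/5)·R2: [0, 0, -24/5, -12/5, 8/5, 22]
Swap R3 ↔ R4
R5 ← R5 + (2/3)·R3: [0, 0, 0, 0, 0, 88/3]
R5 ← R5 − (8/9)·R4: [0, 0, 0, 0, 0, 0]
The echelon form has 4 nonzero rows; the last pivot sits in the augmented column, so rank(A) = 3 but rank([A|b]) = 4.
Since the ranks differ, the system is inconsistent.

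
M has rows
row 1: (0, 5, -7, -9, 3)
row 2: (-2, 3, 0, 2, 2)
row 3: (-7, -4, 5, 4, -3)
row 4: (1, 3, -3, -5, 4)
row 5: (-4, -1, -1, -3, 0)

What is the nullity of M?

0

Row reduce to echelon form.
Swap R1 ↔ R2
R3 ← R3 − (7/2)·R1: [0, -29/2, 5, -3, -10]
R4 ← R4 + (1/2)·R1: [0, 9/2, -3, -4, 5]
R5 ← R5 − (2)·R1: [0, -7, -1, -7, -4]
R3 ← R3 + (29/10)·R2: [0, 0, -153/10, -291/10, -13/10]
R4 ← R4 − (9/10)·R2: [0, 0, 33/10, 41/10, 23/10]
R5 ← R5 + (7/5)·R2: [0, 0, -54/5, -98/5, 1/5]
R4 ← R4 + (11/51)·R3: [0, 0, 0, -37/17, 103/51]
R5 ← R5 − (12/17)·R3: [0, 0, 0, 16/17, 19/17]
R5 ← R5 + (16/37)·R4: [0, 0, 0, 0, 221/111]
5 nonzero rows, so rank(M) = 5.
M has 5 columns; by rank–nullity, nullity = 5 − 5 = 0.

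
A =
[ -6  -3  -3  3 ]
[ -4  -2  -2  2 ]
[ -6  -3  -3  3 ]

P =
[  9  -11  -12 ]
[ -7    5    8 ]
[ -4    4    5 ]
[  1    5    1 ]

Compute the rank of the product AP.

1

First compute AP:
[[-18,  54,  36],
 [-12,  36,  24],
 [-18,  54,  36]]
Now row reduce the product.
R2 ← R2 − (2/3)·R1: [0, 0, 0]
R3 ← R3 − R1: [0, 0, 0]
1 nonzero row, so rank(AP) = 1.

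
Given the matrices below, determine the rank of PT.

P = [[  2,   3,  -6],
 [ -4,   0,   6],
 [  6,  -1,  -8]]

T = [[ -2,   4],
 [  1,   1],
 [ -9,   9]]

2

First compute PT:
[[ 53, -43],
 [-46,  38],
 [ 59, -49]]
Now row reduce the product.
R2 ← R2 + (46/53)·R1: [0, 36/53]
R3 ← R3 − (59/53)·R1: [0, -60/53]
R3 ← R3 + (5/3)·R2: [0, 0]
2 nonzero rows, so rank(PT) = 2.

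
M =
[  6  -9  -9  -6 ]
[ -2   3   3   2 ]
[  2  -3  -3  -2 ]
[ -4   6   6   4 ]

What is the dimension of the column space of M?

1

Row reduce to echelon form.
R2 ← R2 + (1/3)·R1: [0, 0, 0, 0]
R3 ← R3 − (1/3)·R1: [0, 0, 0, 0]
R4 ← R4 + (2/3)·R1: [0, 0, 0, 0]
Echelon form has 1 nonzero row, so rank(M) = 1.
The column space has dimension equal to the rank: 1.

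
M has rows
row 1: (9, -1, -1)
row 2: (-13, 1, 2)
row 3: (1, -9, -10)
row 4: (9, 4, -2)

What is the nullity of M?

Row reduce to echelon form.
R2 ← R2 + (13/9)·R1: [0, -4/9, 5/9]
R3 ← R3 − (1/9)·R1: [0, -80/9, -89/9]
R4 ← R4 − R1: [0, 5, -1]
R3 ← R3 − (20)·R2: [0, 0, -21]
R4 ← R4 + (45/4)·R2: [0, 0, 21/4]
R4 ← R4 + (1/4)·R3: [0, 0, 0]
3 nonzero rows, so rank(M) = 3.
M has 3 columns; by rank–nullity, nullity = 3 − 3 = 0.

0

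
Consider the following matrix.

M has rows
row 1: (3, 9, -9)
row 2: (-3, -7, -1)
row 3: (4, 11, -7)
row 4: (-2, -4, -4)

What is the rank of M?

Row reduce to echelon form.
R2 ← R2 + R1: [0, 2, -10]
R3 ← R3 − (4/3)·R1: [0, -1, 5]
R4 ← R4 + (2/3)·R1: [0, 2, -10]
R3 ← R3 + (1/2)·R2: [0, 0, 0]
R4 ← R4 − R2: [0, 0, 0]
Echelon form has 2 nonzero rows, so rank(M) = 2.

2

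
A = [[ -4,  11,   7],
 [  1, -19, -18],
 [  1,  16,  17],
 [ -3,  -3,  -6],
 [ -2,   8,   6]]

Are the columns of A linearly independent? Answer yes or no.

no

Row reduce A to echelon form.
R2 ← R2 + (1/4)·R1: [0, -65/4, -65/4]
R3 ← R3 + (1/4)·R1: [0, 75/4, 75/4]
R4 ← R4 − (3/4)·R1: [0, -45/4, -45/4]
R5 ← R5 − (1/2)·R1: [0, 5/2, 5/2]
R3 ← R3 + (15/13)·R2: [0, 0, 0]
R4 ← R4 − (9/13)·R2: [0, 0, 0]
R5 ← R5 + (2/13)·R2: [0, 0, 0]
2 pivots among 3 columns.
Only 2 < 3 pivot columns, so the columns are linearly dependent.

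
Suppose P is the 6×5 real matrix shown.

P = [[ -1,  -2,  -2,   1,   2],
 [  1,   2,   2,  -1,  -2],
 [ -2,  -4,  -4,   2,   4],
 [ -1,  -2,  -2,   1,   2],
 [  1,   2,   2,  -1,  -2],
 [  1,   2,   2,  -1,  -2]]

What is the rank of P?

Row reduce to echelon form.
R2 ← R2 + R1: [0, 0, 0, 0, 0]
R3 ← R3 − (2)·R1: [0, 0, 0, 0, 0]
R4 ← R4 − R1: [0, 0, 0, 0, 0]
R5 ← R5 + R1: [0, 0, 0, 0, 0]
R6 ← R6 + R1: [0, 0, 0, 0, 0]
Echelon form has 1 nonzero row, so rank(P) = 1.

1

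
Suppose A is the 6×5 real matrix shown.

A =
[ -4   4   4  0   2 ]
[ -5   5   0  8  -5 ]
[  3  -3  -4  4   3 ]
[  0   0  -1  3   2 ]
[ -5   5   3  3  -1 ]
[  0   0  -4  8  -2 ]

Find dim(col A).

3

Row reduce to echelon form.
R2 ← R2 − (5/4)·R1: [0, 0, -5, 8, -15/2]
R3 ← R3 + (3/4)·R1: [0, 0, -1, 4, 9/2]
R5 ← R5 − (5/4)·R1: [0, 0, -2, 3, -7/2]
R3 ← R3 − (1/5)·R2: [0, 0, 0, 12/5, 6]
R4 ← R4 − (1/5)·R2: [0, 0, 0, 7/5, 7/2]
R5 ← R5 − (2/5)·R2: [0, 0, 0, -1/5, -1/2]
R6 ← R6 − (4/5)·R2: [0, 0, 0, 8/5, 4]
R4 ← R4 − (7/12)·R3: [0, 0, 0, 0, 0]
R5 ← R5 + (1/12)·R3: [0, 0, 0, 0, 0]
R6 ← R6 − (2/3)·R3: [0, 0, 0, 0, 0]
Echelon form has 3 nonzero rows, so rank(A) = 3.
The column space has dimension equal to the rank: 3.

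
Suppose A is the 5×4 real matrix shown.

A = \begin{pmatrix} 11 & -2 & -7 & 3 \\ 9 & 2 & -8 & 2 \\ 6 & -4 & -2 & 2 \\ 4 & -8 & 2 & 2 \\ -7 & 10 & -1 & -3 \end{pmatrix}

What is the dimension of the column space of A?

Row reduce to echelon form.
R2 ← R2 − (9/11)·R1: [0, 40/11, -25/11, -5/11]
R3 ← R3 − (6/11)·R1: [0, -32/11, 20/11, 4/11]
R4 ← R4 − (4/11)·R1: [0, -80/11, 50/11, 10/11]
R5 ← R5 + (7/11)·R1: [0, 96/11, -60/11, -12/11]
R3 ← R3 + (4/5)·R2: [0, 0, 0, 0]
R4 ← R4 + (2)·R2: [0, 0, 0, 0]
R5 ← R5 − (12/5)·R2: [0, 0, 0, 0]
Echelon form has 2 nonzero rows, so rank(A) = 2.
The column space has dimension equal to the rank: 2.

2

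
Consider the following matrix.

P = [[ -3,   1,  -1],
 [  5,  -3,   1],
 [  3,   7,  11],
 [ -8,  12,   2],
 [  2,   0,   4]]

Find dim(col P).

Row reduce to echelon form.
R2 ← R2 + (5/3)·R1: [0, -4/3, -2/3]
R3 ← R3 + R1: [0, 8, 10]
R4 ← R4 − (8/3)·R1: [0, 28/3, 14/3]
R5 ← R5 + (2/3)·R1: [0, 2/3, 10/3]
R3 ← R3 + (6)·R2: [0, 0, 6]
R4 ← R4 + (7)·R2: [0, 0, 0]
R5 ← R5 + (1/2)·R2: [0, 0, 3]
R5 ← R5 − (1/2)·R3: [0, 0, 0]
Echelon form has 3 nonzero rows, so rank(P) = 3.
The column space has dimension equal to the rank: 3.

3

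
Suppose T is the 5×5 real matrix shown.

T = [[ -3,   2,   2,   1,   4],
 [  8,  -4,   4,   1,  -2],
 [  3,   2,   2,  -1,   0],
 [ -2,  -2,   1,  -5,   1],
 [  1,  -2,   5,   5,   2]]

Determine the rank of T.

5

Row reduce to echelon form.
R2 ← R2 + (8/3)·R1: [0, 4/3, 28/3, 11/3, 26/3]
R3 ← R3 + R1: [0, 4, 4, 0, 4]
R4 ← R4 − (2/3)·R1: [0, -10/3, -1/3, -17/3, -5/3]
R5 ← R5 + (1/3)·R1: [0, -4/3, 17/3, 16/3, 10/3]
R3 ← R3 − (3)·R2: [0, 0, -24, -11, -22]
R4 ← R4 + (5/2)·R2: [0, 0, 23, 7/2, 20]
R5 ← R5 + R2: [0, 0, 15, 9, 12]
R4 ← R4 + (23/24)·R3: [0, 0, 0, -169/24, -13/12]
R5 ← R5 + (5/8)·R3: [0, 0, 0, 17/8, -7/4]
R5 ← R5 + (51/169)·R4: [0, 0, 0, 0, -27/13]
Echelon form has 5 nonzero rows, so rank(T) = 5.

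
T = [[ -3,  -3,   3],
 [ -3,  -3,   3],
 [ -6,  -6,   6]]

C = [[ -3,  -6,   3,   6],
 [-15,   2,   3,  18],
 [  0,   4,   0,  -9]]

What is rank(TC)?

1

First compute TC:
[[ 54,  24, -18, -99],
 [ 54,  24, -18, -99],
 [108,  48, -36, -198]]
Now row reduce the product.
R2 ← R2 − R1: [0, 0, 0, 0]
R3 ← R3 − (2)·R1: [0, 0, 0, 0]
1 nonzero row, so rank(TC) = 1.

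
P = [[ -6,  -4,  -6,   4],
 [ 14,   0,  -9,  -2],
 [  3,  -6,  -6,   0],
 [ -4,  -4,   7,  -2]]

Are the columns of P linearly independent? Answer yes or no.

no

Row reduce P to echelon form.
R2 ← R2 + (7/3)·R1: [0, -28/3, -23, 22/3]
R3 ← R3 + (1/2)·R1: [0, -8, -9, 2]
R4 ← R4 − (2/3)·R1: [0, -4/3, 11, -14/3]
R3 ← R3 − (6/7)·R2: [0, 0, 75/7, -30/7]
R4 ← R4 − (1/7)·R2: [0, 0, 100/7, -40/7]
R4 ← R4 − (4/3)·R3: [0, 0, 0, 0]
3 pivots among 4 columns.
Only 3 < 4 pivot columns, so the columns are linearly dependent.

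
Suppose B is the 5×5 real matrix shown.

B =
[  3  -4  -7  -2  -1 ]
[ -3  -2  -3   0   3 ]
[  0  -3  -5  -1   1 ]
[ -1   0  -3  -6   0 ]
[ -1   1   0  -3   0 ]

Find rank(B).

3

Row reduce to echelon form.
R2 ← R2 + R1: [0, -6, -10, -2, 2]
R4 ← R4 + (1/3)·R1: [0, -4/3, -16/3, -20/3, -1/3]
R5 ← R5 + (1/3)·R1: [0, -1/3, -7/3, -11/3, -1/3]
R3 ← R3 − (1/2)·R2: [0, 0, 0, 0, 0]
R4 ← R4 − (2/9)·R2: [0, 0, -28/9, -56/9, -7/9]
R5 ← R5 − (1/18)·R2: [0, 0, -16/9, -32/9, -4/9]
Swap R3 ↔ R4
R5 ← R5 − (4/7)·R3: [0, 0, 0, 0, 0]
Echelon form has 3 nonzero rows, so rank(B) = 3.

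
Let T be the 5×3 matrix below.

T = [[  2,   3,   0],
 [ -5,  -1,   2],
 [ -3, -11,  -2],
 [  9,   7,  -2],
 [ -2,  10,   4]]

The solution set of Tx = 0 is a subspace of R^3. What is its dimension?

1

Row reduce to echelon form.
R2 ← R2 + (5/2)·R1: [0, 13/2, 2]
R3 ← R3 + (3/2)·R1: [0, -13/2, -2]
R4 ← R4 − (9/2)·R1: [0, -13/2, -2]
R5 ← R5 + R1: [0, 13, 4]
R3 ← R3 + R2: [0, 0, 0]
R4 ← R4 + R2: [0, 0, 0]
R5 ← R5 − (2)·R2: [0, 0, 0]
2 nonzero rows, so rank(T) = 2.
T has 3 columns; by rank–nullity, nullity = 3 − 2 = 1.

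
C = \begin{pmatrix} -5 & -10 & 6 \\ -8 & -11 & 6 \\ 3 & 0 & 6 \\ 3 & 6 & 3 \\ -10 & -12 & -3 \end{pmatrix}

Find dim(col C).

3

Row reduce to echelon form.
R2 ← R2 − (8/5)·R1: [0, 5, -18/5]
R3 ← R3 + (3/5)·R1: [0, -6, 48/5]
R4 ← R4 + (3/5)·R1: [0, 0, 33/5]
R5 ← R5 − (2)·R1: [0, 8, -15]
R3 ← R3 + (6/5)·R2: [0, 0, 132/25]
R5 ← R5 − (8/5)·R2: [0, 0, -231/25]
R4 ← R4 − (5/4)·R3: [0, 0, 0]
R5 ← R5 + (7/4)·R3: [0, 0, 0]
Echelon form has 3 nonzero rows, so rank(C) = 3.
The column space has dimension equal to the rank: 3.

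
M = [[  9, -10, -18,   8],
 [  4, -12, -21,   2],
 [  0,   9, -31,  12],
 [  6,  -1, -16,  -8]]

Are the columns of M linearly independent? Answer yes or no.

Row reduce M to echelon form.
R2 ← R2 − (4/9)·R1: [0, -68/9, -13, -14/9]
R4 ← R4 − (2/3)·R1: [0, 17/3, -4, -40/3]
R3 ← R3 + (81/68)·R2: [0, 0, -3161/68, 345/34]
R4 ← R4 + (3/4)·R2: [0, 0, -55/4, -29/2]
R4 ← R4 − (935/3161)·R3: [0, 0, 0, -55322/3161]
4 pivots among 4 columns.
Every column is a pivot column, so the columns are linearly independent.

yes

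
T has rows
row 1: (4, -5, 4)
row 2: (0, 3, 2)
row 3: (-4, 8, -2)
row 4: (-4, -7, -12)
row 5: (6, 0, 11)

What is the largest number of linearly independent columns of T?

Row reduce to echelon form.
R3 ← R3 + R1: [0, 3, 2]
R4 ← R4 + R1: [0, -12, -8]
R5 ← R5 − (3/2)·R1: [0, 15/2, 5]
R3 ← R3 − R2: [0, 0, 0]
R4 ← R4 + (4)·R2: [0, 0, 0]
R5 ← R5 − (5/2)·R2: [0, 0, 0]
Echelon form has 2 nonzero rows, so rank(T) = 2.
The rank gives the maximum number of linearly independent columns: 2.

2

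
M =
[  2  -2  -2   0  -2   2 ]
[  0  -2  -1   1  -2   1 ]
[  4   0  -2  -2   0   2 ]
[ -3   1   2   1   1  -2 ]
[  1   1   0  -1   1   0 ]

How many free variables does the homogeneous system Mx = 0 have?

Row reduce to echelon form.
R3 ← R3 − (2)·R1: [0, 4, 2, -2, 4, -2]
R4 ← R4 + (3/2)·R1: [0, -2, -1, 1, -2, 1]
R5 ← R5 − (1/2)·R1: [0, 2, 1, -1, 2, -1]
R3 ← R3 + (2)·R2: [0, 0, 0, 0, 0, 0]
R4 ← R4 − R2: [0, 0, 0, 0, 0, 0]
R5 ← R5 + R2: [0, 0, 0, 0, 0, 0]
2 nonzero rows, so rank(M) = 2.
M has 6 columns; by rank–nullity, nullity = 6 − 2 = 4.

4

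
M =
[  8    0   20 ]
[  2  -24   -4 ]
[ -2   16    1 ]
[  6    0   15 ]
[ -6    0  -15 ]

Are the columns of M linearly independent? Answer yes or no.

no

Row reduce M to echelon form.
R2 ← R2 − (1/4)·R1: [0, -24, -9]
R3 ← R3 + (1/4)·R1: [0, 16, 6]
R4 ← R4 − (3/4)·R1: [0, 0, 0]
R5 ← R5 + (3/4)·R1: [0, 0, 0]
R3 ← R3 + (2/3)·R2: [0, 0, 0]
2 pivots among 3 columns.
Only 2 < 3 pivot columns, so the columns are linearly dependent.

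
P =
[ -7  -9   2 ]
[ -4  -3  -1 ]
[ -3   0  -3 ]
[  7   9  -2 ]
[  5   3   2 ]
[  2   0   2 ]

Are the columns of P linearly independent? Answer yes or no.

Row reduce P to echelon form.
R2 ← R2 − (4/7)·R1: [0, 15/7, -15/7]
R3 ← R3 − (3/7)·R1: [0, 27/7, -27/7]
R4 ← R4 + R1: [0, 0, 0]
R5 ← R5 + (5/7)·R1: [0, -24/7, 24/7]
R6 ← R6 + (2/7)·R1: [0, -18/7, 18/7]
R3 ← R3 − (9/5)·R2: [0, 0, 0]
R5 ← R5 + (8/5)·R2: [0, 0, 0]
R6 ← R6 + (6/5)·R2: [0, 0, 0]
2 pivots among 3 columns.
Only 2 < 3 pivot columns, so the columns are linearly dependent.

no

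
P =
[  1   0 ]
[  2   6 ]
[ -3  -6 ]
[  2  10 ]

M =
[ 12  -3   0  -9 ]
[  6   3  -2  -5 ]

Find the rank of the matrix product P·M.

2

First compute PM:
[[ 12,  -3,   0,  -9],
 [ 60,  12, -12, -48],
 [-72,  -9,  12,  57],
 [ 84,  24, -20, -68]]
Now row reduce the product.
R2 ← R2 − (5)·R1: [0, 27, -12, -3]
R3 ← R3 + (6)·R1: [0, -27, 12, 3]
R4 ← R4 − (7)·R1: [0, 45, -20, -5]
R3 ← R3 + R2: [0, 0, 0, 0]
R4 ← R4 − (5/3)·R2: [0, 0, 0, 0]
2 nonzero rows, so rank(PM) = 2.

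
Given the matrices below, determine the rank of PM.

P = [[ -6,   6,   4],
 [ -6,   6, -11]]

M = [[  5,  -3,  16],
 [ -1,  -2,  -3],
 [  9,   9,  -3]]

First compute PM:
[[  0,  42, -126],
 [-135, -93, -81]]
Now row reduce the product.
Swap R1 ↔ R2
2 nonzero rows, so rank(PM) = 2.

2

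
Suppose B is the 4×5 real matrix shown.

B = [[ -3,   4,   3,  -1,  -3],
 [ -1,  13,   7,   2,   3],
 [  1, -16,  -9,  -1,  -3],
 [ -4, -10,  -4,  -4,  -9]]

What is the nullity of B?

Row reduce to echelon form.
R2 ← R2 − (1/3)·R1: [0, 35/3, 6, 7/3, 4]
R3 ← R3 + (1/3)·R1: [0, -44/3, -8, -4/3, -4]
R4 ← R4 − (4/3)·R1: [0, -46/3, -8, -8/3, -5]
R3 ← R3 + (44/35)·R2: [0, 0, -16/35, 8/5, 36/35]
R4 ← R4 + (46/35)·R2: [0, 0, -4/35, 2/5, 9/35]
R4 ← R4 − (1/4)·R3: [0, 0, 0, 0, 0]
3 nonzero rows, so rank(B) = 3.
B has 5 columns; by rank–nullity, nullity = 5 − 3 = 2.

2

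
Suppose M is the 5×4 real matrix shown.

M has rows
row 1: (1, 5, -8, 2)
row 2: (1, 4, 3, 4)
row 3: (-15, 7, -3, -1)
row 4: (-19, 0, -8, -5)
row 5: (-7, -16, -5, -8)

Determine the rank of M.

Row reduce to echelon form.
R2 ← R2 − R1: [0, -1, 11, 2]
R3 ← R3 + (15)·R1: [0, 82, -123, 29]
R4 ← R4 + (19)·R1: [0, 95, -160, 33]
R5 ← R5 + (7)·R1: [0, 19, -61, 6]
R3 ← R3 + (82)·R2: [0, 0, 779, 193]
R4 ← R4 + (95)·R2: [0, 0, 885, 223]
R5 ← R5 + (19)·R2: [0, 0, 148, 44]
R4 ← R4 − (885/779)·R3: [0, 0, 0, 2912/779]
R5 ← R5 − (148/779)·R3: [0, 0, 0, 5712/779]
R5 ← R5 − (51/26)·R4: [0, 0, 0, 0]
Echelon form has 4 nonzero rows, so rank(M) = 4.

4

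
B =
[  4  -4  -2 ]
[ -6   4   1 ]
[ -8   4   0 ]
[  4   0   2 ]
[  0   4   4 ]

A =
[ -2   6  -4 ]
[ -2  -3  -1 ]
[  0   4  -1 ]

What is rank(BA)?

First compute BA:
[[  0,  28, -10],
 [  4, -44,  19],
 [  8, -60,  28],
 [ -8,  32, -18],
 [ -8,   4,  -8]]
Now row reduce the product.
Swap R1 ↔ R2
R3 ← R3 − (2)·R1: [0, 28, -10]
R4 ← R4 + (2)·R1: [0, -56, 20]
R5 ← R5 + (2)·R1: [0, -84, 30]
R3 ← R3 − R2: [0, 0, 0]
R4 ← R4 + (2)·R2: [0, 0, 0]
R5 ← R5 + (3)·R2: [0, 0, 0]
2 nonzero rows, so rank(BA) = 2.

2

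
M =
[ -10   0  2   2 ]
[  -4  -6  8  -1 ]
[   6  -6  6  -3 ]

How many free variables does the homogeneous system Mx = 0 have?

2

Row reduce to echelon form.
R2 ← R2 − (2/5)·R1: [0, -6, 36/5, -9/5]
R3 ← R3 + (3/5)·R1: [0, -6, 36/5, -9/5]
R3 ← R3 − R2: [0, 0, 0, 0]
2 nonzero rows, so rank(M) = 2.
M has 4 columns; by rank–nullity, nullity = 4 − 2 = 2.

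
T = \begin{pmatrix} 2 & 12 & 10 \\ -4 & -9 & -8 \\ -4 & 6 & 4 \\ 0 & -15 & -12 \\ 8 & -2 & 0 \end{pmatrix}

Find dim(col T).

Row reduce to echelon form.
R2 ← R2 + (2)·R1: [0, 15, 12]
R3 ← R3 + (2)·R1: [0, 30, 24]
R5 ← R5 − (4)·R1: [0, -50, -40]
R3 ← R3 − (2)·R2: [0, 0, 0]
R4 ← R4 + R2: [0, 0, 0]
R5 ← R5 + (10/3)·R2: [0, 0, 0]
Echelon form has 2 nonzero rows, so rank(T) = 2.
The column space has dimension equal to the rank: 2.

2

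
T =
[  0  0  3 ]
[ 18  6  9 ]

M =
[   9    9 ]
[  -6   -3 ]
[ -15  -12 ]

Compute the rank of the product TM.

2

First compute TM:
[[-45, -36],
 [ -9,  36]]
Now row reduce the product.
R2 ← R2 − (1/5)·R1: [0, 216/5]
2 nonzero rows, so rank(TM) = 2.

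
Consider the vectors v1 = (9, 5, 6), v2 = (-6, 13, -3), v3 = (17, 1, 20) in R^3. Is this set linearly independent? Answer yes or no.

yes

Form the matrix with these vectors as rows and row reduce.
R2 ← R2 + (2/3)·R1: [0, 49/3, 1]
R3 ← R3 − (17/9)·R1: [0, -76/9, 26/3]
R3 ← R3 + (76/147)·R2: [0, 0, 450/49]
3 nonzero rows, so the 3 vectors span a space of dimension 3.
Since 3 = 3, the vectors are linearly independent.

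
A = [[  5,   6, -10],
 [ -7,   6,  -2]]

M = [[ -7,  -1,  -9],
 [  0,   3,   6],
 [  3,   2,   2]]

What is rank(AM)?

First compute AM:
[[-65,  -7, -29],
 [ 43,  21,  95]]
Now row reduce the product.
R2 ← R2 + (43/65)·R1: [0, 1064/65, 4928/65]
2 nonzero rows, so rank(AM) = 2.

2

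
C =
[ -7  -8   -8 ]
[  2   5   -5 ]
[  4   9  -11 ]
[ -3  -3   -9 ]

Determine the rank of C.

3

Row reduce to echelon form.
R2 ← R2 + (2/7)·R1: [0, 19/7, -51/7]
R3 ← R3 + (4/7)·R1: [0, 31/7, -109/7]
R4 ← R4 − (3/7)·R1: [0, 3/7, -39/7]
R3 ← R3 − (31/19)·R2: [0, 0, -70/19]
R4 ← R4 − (3/19)·R2: [0, 0, -84/19]
R4 ← R4 − (6/5)·R3: [0, 0, 0]
Echelon form has 3 nonzero rows, so rank(C) = 3.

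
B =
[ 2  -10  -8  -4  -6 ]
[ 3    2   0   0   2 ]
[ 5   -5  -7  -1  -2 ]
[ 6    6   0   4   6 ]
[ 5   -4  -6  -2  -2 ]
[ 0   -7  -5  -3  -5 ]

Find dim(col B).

Row reduce to echelon form.
R2 ← R2 − (3/2)·R1: [0, 17, 12, 6, 11]
R3 ← R3 − (5/2)·R1: [0, 20, 13, 9, 13]
R4 ← R4 − (3)·R1: [0, 36, 24, 16, 24]
R5 ← R5 − (5/2)·R1: [0, 21, 14, 8, 13]
R3 ← R3 − (20/17)·R2: [0, 0, -19/17, 33/17, 1/17]
R4 ← R4 − (36/17)·R2: [0, 0, -24/17, 56/17, 12/17]
R5 ← R5 − (21/17)·R2: [0, 0, -14/17, 10/17, -10/17]
R6 ← R6 + (7/17)·R2: [0, 0, -1/17, -9/17, -8/17]
R4 ← R4 − (24/19)·R3: [0, 0, 0, 16/19, 12/19]
R5 ← R5 − (14/19)·R3: [0, 0, 0, -16/19, -12/19]
R6 ← R6 − (1/19)·R3: [0, 0, 0, -12/19, -9/19]
R5 ← R5 + R4: [0, 0, 0, 0, 0]
R6 ← R6 + (3/4)·R4: [0, 0, 0, 0, 0]
Echelon form has 4 nonzero rows, so rank(B) = 4.
The column space has dimension equal to the rank: 4.

4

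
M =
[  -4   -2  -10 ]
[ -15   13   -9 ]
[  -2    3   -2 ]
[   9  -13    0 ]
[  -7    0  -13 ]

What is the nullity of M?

Row reduce to echelon form.
R2 ← R2 − (15/4)·R1: [0, 41/2, 57/2]
R3 ← R3 − (1/2)·R1: [0, 4, 3]
R4 ← R4 + (9/4)·R1: [0, -35/2, -45/2]
R5 ← R5 − (7/4)·R1: [0, 7/2, 9/2]
R3 ← R3 − (8/41)·R2: [0, 0, -105/41]
R4 ← R4 + (35/41)·R2: [0, 0, 75/41]
R5 ← R5 − (7/41)·R2: [0, 0, -15/41]
R4 ← R4 + (5/7)·R3: [0, 0, 0]
R5 ← R5 − (1/7)·R3: [0, 0, 0]
3 nonzero rows, so rank(M) = 3.
M has 3 columns; by rank–nullity, nullity = 3 − 3 = 0.

0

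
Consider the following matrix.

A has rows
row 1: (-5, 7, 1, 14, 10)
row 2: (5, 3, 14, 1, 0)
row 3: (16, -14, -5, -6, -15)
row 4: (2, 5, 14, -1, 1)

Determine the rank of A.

Row reduce to echelon form.
R2 ← R2 + R1: [0, 10, 15, 15, 10]
R3 ← R3 + (16/5)·R1: [0, 42/5, -9/5, 194/5, 17]
R4 ← R4 + (2/5)·R1: [0, 39/5, 72/5, 23/5, 5]
R3 ← R3 − (21/25)·R2: [0, 0, -72/5, 131/5, 43/5]
R4 ← R4 − (39/50)·R2: [0, 0, 27/10, -71/10, -14/5]
R4 ← R4 + (3/16)·R3: [0, 0, 0, -35/16, -19/16]
Echelon form has 4 nonzero rows, so rank(A) = 4.

4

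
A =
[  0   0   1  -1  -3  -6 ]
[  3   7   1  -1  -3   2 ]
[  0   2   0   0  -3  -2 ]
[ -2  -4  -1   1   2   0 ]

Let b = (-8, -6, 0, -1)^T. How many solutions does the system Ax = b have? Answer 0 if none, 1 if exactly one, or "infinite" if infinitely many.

0

Row reduce the augmented matrix [A | b].
Swap R1 ↔ R2
R4 ← R4 + (2/3)·R1: [0, 2/3, -1/3, 1/3, 0, 4/3, -5]
Swap R2 ↔ R3
R4 ← R4 − (1/3)·R2: [0, 0, -1/3, 1/3, 1, 2, -5]
R4 ← R4 + (1/3)·R3: [0, 0, 0, 0, 0, 0, -23/3]
The echelon form has 4 nonzero rows; the last pivot sits in the augmented column, so rank(A) = 3 but rank([A|b]) = 4.
Since the ranks differ, the system is inconsistent.
It has no solutions.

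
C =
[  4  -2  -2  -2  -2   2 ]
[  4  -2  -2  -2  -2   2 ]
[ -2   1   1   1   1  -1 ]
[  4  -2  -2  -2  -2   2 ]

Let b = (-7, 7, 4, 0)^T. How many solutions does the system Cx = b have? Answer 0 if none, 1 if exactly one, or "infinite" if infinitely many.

Row reduce the augmented matrix [C | b].
R2 ← R2 − R1: [0, 0, 0, 0, 0, 0, 14]
R3 ← R3 + (1/2)·R1: [0, 0, 0, 0, 0, 0, 1/2]
R4 ← R4 − R1: [0, 0, 0, 0, 0, 0, 7]
R3 ← R3 − (1/28)·R2: [0, 0, 0, 0, 0, 0, 0]
R4 ← R4 − (1/2)·R2: [0, 0, 0, 0, 0, 0, 0]
The echelon form has 2 nonzero rows; the last pivot sits in the augmented column, so rank(C) = 1 but rank([C|b]) = 2.
Since the ranks differ, the system is inconsistent.
It has no solutions.

0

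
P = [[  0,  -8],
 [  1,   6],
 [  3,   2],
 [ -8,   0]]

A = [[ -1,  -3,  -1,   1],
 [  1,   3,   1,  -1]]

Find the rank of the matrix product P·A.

1

First compute PA:
[[ -8, -24,  -8,   8],
 [  5,  15,   5,  -5],
 [ -1,  -3,  -1,   1],
 [  8,  24,   8,  -8]]
Now row reduce the product.
R2 ← R2 + (5/8)·R1: [0, 0, 0, 0]
R3 ← R3 − (1/8)·R1: [0, 0, 0, 0]
R4 ← R4 + R1: [0, 0, 0, 0]
1 nonzero row, so rank(PA) = 1.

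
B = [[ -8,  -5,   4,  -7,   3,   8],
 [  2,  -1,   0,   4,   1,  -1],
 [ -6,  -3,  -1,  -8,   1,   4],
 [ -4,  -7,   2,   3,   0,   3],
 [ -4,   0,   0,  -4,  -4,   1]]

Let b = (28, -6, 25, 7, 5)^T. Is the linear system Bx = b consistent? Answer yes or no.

Row reduce the augmented matrix [B | b].
R2 ← R2 + (1/4)·R1: [0, -9/4, 1, 9/4, 7/4, 1, 1]
R3 ← R3 − (3/4)·R1: [0, 3/4, -4, -11/4, -5/4, -2, 4]
R4 ← R4 − (1/2)·R1: [0, -9/2, 0, 13/2, -3/2, -1, -7]
R5 ← R5 − (1/2)·R1: [0, 5/2, -2, -1/2, -11/2, -3, -9]
R3 ← R3 + (1/3)·R2: [0, 0, -11/3, -2, -2/3, -5/3, 13/3]
R4 ← R4 − (2)·R2: [0, 0, -2, 2, -5, -3, -9]
R5 ← R5 + (10/9)·R2: [0, 0, -8/9, 2, -32/9, -17/9, -71/9]
R4 ← R4 − (6/11)·R3: [0, 0, 0, 34/11, -51/11, -23/11, -125/11]
R5 ← R5 − (8/33)·R3: [0, 0, 0, 82/33, -112/33, -49/33, -295/33]
R5 ← R5 − (41/51)·R4: [0, 0, 0, 0, 1/3, 10/51, 10/51]
The echelon form has 5 nonzero rows, and every pivot lies in the first 6 columns, so rank(B) = rank([B|b]) = 5.
The system is consistent.

yes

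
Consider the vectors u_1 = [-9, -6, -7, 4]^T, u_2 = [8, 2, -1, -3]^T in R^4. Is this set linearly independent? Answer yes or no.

Form the matrix with these vectors as rows and row reduce.
R2 ← R2 + (8/9)·R1: [0, -10/3, -65/9, 5/9]
2 nonzero rows, so the 2 vectors span a space of dimension 2.
Since 2 = 2, the vectors are linearly independent.

yes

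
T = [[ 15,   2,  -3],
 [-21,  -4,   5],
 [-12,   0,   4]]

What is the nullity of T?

Row reduce to echelon form.
R2 ← R2 + (7/5)·R1: [0, -6/5, 4/5]
R3 ← R3 + (4/5)·R1: [0, 8/5, 8/5]
R3 ← R3 + (4/3)·R2: [0, 0, 8/3]
3 nonzero rows, so rank(T) = 3.
T has 3 columns; by rank–nullity, nullity = 3 − 3 = 0.

0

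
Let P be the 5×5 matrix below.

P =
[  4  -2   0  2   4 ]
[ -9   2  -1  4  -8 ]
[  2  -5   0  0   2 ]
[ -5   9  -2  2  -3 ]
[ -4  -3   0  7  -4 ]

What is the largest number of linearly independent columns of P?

4

Row reduce to echelon form.
R2 ← R2 + (9/4)·R1: [0, -5/2, -1, 17/2, 1]
R3 ← R3 − (1/2)·R1: [0, -4, 0, -1, 0]
R4 ← R4 + (5/4)·R1: [0, 13/2, -2, 9/2, 2]
R5 ← R5 + R1: [0, -5, 0, 9, 0]
R3 ← R3 − (8/5)·R2: [0, 0, 8/5, -73/5, -8/5]
R4 ← R4 + (13/5)·R2: [0, 0, -23/5, 133/5, 23/5]
R5 ← R5 − (2)·R2: [0, 0, 2, -8, -2]
R4 ← R4 + (23/8)·R3: [0, 0, 0, -123/8, 0]
R5 ← R5 − (5/4)·R3: [0, 0, 0, 41/4, 0]
R5 ← R5 + (2/3)·R4: [0, 0, 0, 0, 0]
Echelon form has 4 nonzero rows, so rank(P) = 4.
The rank gives the maximum number of linearly independent columns: 4.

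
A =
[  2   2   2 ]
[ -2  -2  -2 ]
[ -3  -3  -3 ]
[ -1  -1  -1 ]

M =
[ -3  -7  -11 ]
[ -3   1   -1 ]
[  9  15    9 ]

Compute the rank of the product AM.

First compute AM:
[[  6,  18,  -6],
 [ -6, -18,   6],
 [ -9, -27,   9],
 [ -3,  -9,   3]]
Now row reduce the product.
R2 ← R2 + R1: [0, 0, 0]
R3 ← R3 + (3/2)·R1: [0, 0, 0]
R4 ← R4 + (1/2)·R1: [0, 0, 0]
1 nonzero row, so rank(AM) = 1.

1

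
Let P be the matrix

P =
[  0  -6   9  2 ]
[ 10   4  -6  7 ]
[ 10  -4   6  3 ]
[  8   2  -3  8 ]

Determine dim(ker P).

1

Row reduce to echelon form.
Swap R1 ↔ R2
R3 ← R3 − R1: [0, -8, 12, -4]
R4 ← R4 − (4/5)·R1: [0, -6/5, 9/5, 12/5]
R3 ← R3 − (4/3)·R2: [0, 0, 0, -20/3]
R4 ← R4 − (1/5)·R2: [0, 0, 0, 2]
R4 ← R4 + (3/10)·R3: [0, 0, 0, 0]
3 nonzero rows, so rank(P) = 3.
P has 4 columns; by rank–nullity, nullity = 4 − 3 = 1.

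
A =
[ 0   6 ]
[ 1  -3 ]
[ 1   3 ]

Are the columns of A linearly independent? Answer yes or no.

yes

Row reduce A to echelon form.
Swap R1 ↔ R2
R3 ← R3 − R1: [0, 6]
R3 ← R3 − R2: [0, 0]
2 pivots among 2 columns.
Every column is a pivot column, so the columns are linearly independent.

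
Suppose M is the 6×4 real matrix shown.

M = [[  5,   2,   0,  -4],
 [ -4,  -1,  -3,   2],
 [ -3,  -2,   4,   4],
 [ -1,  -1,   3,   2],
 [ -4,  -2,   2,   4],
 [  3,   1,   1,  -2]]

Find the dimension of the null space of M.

Row reduce to echelon form.
R2 ← R2 + (4/5)·R1: [0, 3/5, -3, -6/5]
R3 ← R3 + (3/5)·R1: [0, -4/5, 4, 8/5]
R4 ← R4 + (1/5)·R1: [0, -3/5, 3, 6/5]
R5 ← R5 + (4/5)·R1: [0, -2/5, 2, 4/5]
R6 ← R6 − (3/5)·R1: [0, -1/5, 1, 2/5]
R3 ← R3 + (4/3)·R2: [0, 0, 0, 0]
R4 ← R4 + R2: [0, 0, 0, 0]
R5 ← R5 + (2/3)·R2: [0, 0, 0, 0]
R6 ← R6 + (1/3)·R2: [0, 0, 0, 0]
2 nonzero rows, so rank(M) = 2.
M has 4 columns; by rank–nullity, nullity = 4 − 2 = 2.

2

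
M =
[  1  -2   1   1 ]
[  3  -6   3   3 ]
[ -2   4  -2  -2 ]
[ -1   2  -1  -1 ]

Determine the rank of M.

Row reduce to echelon form.
R2 ← R2 − (3)·R1: [0, 0, 0, 0]
R3 ← R3 + (2)·R1: [0, 0, 0, 0]
R4 ← R4 + R1: [0, 0, 0, 0]
Echelon form has 1 nonzero row, so rank(M) = 1.

1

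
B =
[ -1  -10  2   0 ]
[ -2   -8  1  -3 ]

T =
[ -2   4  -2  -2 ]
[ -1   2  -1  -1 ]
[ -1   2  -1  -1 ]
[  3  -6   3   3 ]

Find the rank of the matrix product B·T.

1

First compute BT:
[[ 10, -20,  10,  10],
 [  2,  -4,   2,   2]]
Now row reduce the product.
R2 ← R2 − (1/5)·R1: [0, 0, 0, 0]
1 nonzero row, so rank(BT) = 1.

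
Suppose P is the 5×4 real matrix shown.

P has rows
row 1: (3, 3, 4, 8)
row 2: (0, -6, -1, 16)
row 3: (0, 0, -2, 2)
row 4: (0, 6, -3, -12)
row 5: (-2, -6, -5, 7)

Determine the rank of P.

Row reduce to echelon form.
R5 ← R5 + (2/3)·R1: [0, -4, -7/3, 37/3]
R4 ← R4 + R2: [0, 0, -4, 4]
R5 ← R5 − (2/3)·R2: [0, 0, -5/3, 5/3]
R4 ← R4 − (2)·R3: [0, 0, 0, 0]
R5 ← R5 − (5/6)·R3: [0, 0, 0, 0]
Echelon form has 3 nonzero rows, so rank(P) = 3.

3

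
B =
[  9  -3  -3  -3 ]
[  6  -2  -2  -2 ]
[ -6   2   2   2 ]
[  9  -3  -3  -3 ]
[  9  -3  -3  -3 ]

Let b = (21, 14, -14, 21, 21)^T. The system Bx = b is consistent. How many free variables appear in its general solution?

3

Row reduce the augmented matrix [B | b].
R2 ← R2 − (2/3)·R1: [0, 0, 0, 0, 0]
R3 ← R3 + (2/3)·R1: [0, 0, 0, 0, 0]
R4 ← R4 − R1: [0, 0, 0, 0, 0]
R5 ← R5 − R1: [0, 0, 0, 0, 0]
The echelon form has 1 nonzero rows, and every pivot lies in the first 4 columns, so rank(B) = rank([B|b]) = 1.
The system is consistent.
Free variables = (unknowns) − (rank) = 4 − 1 = 3.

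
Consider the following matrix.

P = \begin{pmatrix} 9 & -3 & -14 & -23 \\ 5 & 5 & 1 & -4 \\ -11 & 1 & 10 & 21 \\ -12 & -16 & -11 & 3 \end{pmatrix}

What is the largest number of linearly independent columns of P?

Row reduce to echelon form.
R2 ← R2 − (5/9)·R1: [0, 20/3, 79/9, 79/9]
R3 ← R3 + (11/9)·R1: [0, -8/3, -64/9, -64/9]
R4 ← R4 + (4/3)·R1: [0, -20, -89/3, -83/3]
R3 ← R3 + (2/5)·R2: [0, 0, -18/5, -18/5]
R4 ← R4 + (3)·R2: [0, 0, -10/3, -4/3]
R4 ← R4 − (25/27)·R3: [0, 0, 0, 2]
Echelon form has 4 nonzero rows, so rank(P) = 4.
The rank gives the maximum number of linearly independent columns: 4.

4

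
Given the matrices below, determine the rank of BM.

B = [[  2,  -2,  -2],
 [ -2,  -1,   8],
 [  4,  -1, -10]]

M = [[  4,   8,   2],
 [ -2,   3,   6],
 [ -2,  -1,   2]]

First compute BM:
[[ 16,  12, -12],
 [-22, -27,   6],
 [ 38,  39, -18]]
Now row reduce the product.
R2 ← R2 + (11/8)·R1: [0, -21/2, -21/2]
R3 ← R3 − (19/8)·R1: [0, 21/2, 21/2]
R3 ← R3 + R2: [0, 0, 0]
2 nonzero rows, so rank(BM) = 2.

2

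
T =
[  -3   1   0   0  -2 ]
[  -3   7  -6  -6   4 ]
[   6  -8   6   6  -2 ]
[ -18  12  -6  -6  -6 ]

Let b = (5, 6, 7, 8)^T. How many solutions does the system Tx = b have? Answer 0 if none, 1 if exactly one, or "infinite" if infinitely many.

Row reduce the augmented matrix [T | b].
R2 ← R2 − R1: [0, 6, -6, -6, 6, 1]
R3 ← R3 + (2)·R1: [0, -6, 6, 6, -6, 17]
R4 ← R4 − (6)·R1: [0, 6, -6, -6, 6, -22]
R3 ← R3 + R2: [0, 0, 0, 0, 0, 18]
R4 ← R4 − R2: [0, 0, 0, 0, 0, -23]
R4 ← R4 + (23/18)·R3: [0, 0, 0, 0, 0, 0]
The echelon form has 3 nonzero rows; the last pivot sits in the augmented column, so rank(T) = 2 but rank([T|b]) = 3.
Since the ranks differ, the system is inconsistent.
It has no solutions.

0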